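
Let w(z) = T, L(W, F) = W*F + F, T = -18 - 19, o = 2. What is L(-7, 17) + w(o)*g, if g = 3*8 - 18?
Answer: -324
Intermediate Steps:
T = -37
L(W, F) = F + F*W (L(W, F) = F*W + F = F + F*W)
g = 6 (g = 24 - 18 = 6)
w(z) = -37
L(-7, 17) + w(o)*g = 17*(1 - 7) - 37*6 = 17*(-6) - 222 = -102 - 222 = -324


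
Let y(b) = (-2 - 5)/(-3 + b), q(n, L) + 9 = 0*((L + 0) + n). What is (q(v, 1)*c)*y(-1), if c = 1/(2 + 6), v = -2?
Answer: -63/32 ≈ -1.9688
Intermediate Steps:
q(n, L) = -9 (q(n, L) = -9 + 0*((L + 0) + n) = -9 + 0*(L + n) = -9 + 0 = -9)
y(b) = -7/(-3 + b)
c = ⅛ (c = 1/8 = ⅛ ≈ 0.12500)
(q(v, 1)*c)*y(-1) = (-9*⅛)*(-7/(-3 - 1)) = -(-63)/(8*(-4)) = -(-63)*(-1)/(8*4) = -9/8*7/4 = -63/32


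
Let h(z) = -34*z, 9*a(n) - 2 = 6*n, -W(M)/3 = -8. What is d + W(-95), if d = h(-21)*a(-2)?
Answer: -2308/3 ≈ -769.33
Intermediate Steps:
W(M) = 24 (W(M) = -3*(-8) = 24)
a(n) = 2/9 + 2*n/3 (a(n) = 2/9 + (6*n)/9 = 2/9 + 2*n/3)
d = -2380/3 (d = (-34*(-21))*(2/9 + (⅔)*(-2)) = 714*(2/9 - 4/3) = 714*(-10/9) = -2380/3 ≈ -793.33)
d + W(-95) = -2380/3 + 24 = -2308/3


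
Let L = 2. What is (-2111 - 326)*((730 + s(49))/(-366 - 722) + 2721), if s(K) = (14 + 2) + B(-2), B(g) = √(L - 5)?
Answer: -3606396887/544 + 2437*I*√3/1088 ≈ -6.6294e+6 + 3.8796*I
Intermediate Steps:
B(g) = I*√3 (B(g) = √(2 - 5) = √(-3) = I*√3)
s(K) = 16 + I*√3 (s(K) = (14 + 2) + I*√3 = 16 + I*√3)
(-2111 - 326)*((730 + s(49))/(-366 - 722) + 2721) = (-2111 - 326)*((730 + (16 + I*√3))/(-366 - 722) + 2721) = -2437*((746 + I*√3)/(-1088) + 2721) = -2437*((746 + I*√3)*(-1/1088) + 2721) = -2437*((-373/544 - I*√3/1088) + 2721) = -2437*(1479851/544 - I*√3/1088) = -3606396887/544 + 2437*I*√3/1088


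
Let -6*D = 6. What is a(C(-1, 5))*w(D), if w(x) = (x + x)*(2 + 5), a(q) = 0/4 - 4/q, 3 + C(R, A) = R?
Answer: -14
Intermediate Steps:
C(R, A) = -3 + R
a(q) = -4/q (a(q) = 0*(1/4) - 4/q = 0 - 4/q = -4/q)
D = -1 (D = -1/6*6 = -1)
w(x) = 14*x (w(x) = (2*x)*7 = 14*x)
a(C(-1, 5))*w(D) = (-4/(-3 - 1))*(14*(-1)) = -4/(-4)*(-14) = -4*(-1/4)*(-14) = 1*(-14) = -14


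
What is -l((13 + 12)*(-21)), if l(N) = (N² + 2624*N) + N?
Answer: 1102500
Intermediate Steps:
l(N) = N² + 2625*N
-l((13 + 12)*(-21)) = -(13 + 12)*(-21)*(2625 + (13 + 12)*(-21)) = -25*(-21)*(2625 + 25*(-21)) = -(-525)*(2625 - 525) = -(-525)*2100 = -1*(-1102500) = 1102500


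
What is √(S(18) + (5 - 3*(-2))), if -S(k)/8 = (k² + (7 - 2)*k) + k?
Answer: I*√3445 ≈ 58.694*I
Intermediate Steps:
S(k) = -48*k - 8*k² (S(k) = -8*((k² + (7 - 2)*k) + k) = -8*((k² + 5*k) + k) = -8*(k² + 6*k) = -48*k - 8*k²)
√(S(18) + (5 - 3*(-2))) = √(-8*18*(6 + 18) + (5 - 3*(-2))) = √(-8*18*24 + (5 + 6)) = √(-3456 + 11) = √(-3445) = I*√3445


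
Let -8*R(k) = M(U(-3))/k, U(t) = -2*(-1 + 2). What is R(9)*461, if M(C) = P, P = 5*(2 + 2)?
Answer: -2305/18 ≈ -128.06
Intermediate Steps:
U(t) = -2 (U(t) = -2*1 = -2)
P = 20 (P = 5*4 = 20)
M(C) = 20
R(k) = -5/(2*k)
R(9)*461 = -5/2/9*461 = -5/2*1/9*461 = -5/18*461 = -2305/18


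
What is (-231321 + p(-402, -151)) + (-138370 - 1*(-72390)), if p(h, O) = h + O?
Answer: -297854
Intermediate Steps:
p(h, O) = O + h
(-231321 + p(-402, -151)) + (-138370 - 1*(-72390)) = (-231321 + (-151 - 402)) + (-138370 - 1*(-72390)) = (-231321 - 553) + (-138370 + 72390) = -231874 - 65980 = -297854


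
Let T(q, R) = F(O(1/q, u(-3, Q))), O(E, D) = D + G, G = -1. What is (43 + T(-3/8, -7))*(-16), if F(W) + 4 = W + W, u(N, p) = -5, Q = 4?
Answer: -432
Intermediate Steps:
O(E, D) = -1 + D (O(E, D) = D - 1 = -1 + D)
F(W) = -4 + 2*W (F(W) = -4 + (W + W) = -4 + 2*W)
T(q, R) = -16 (T(q, R) = -4 + 2*(-1 - 5) = -4 + 2*(-6) = -4 - 12 = -16)
(43 + T(-3/8, -7))*(-16) = (43 - 16)*(-16) = 27*(-16) = -432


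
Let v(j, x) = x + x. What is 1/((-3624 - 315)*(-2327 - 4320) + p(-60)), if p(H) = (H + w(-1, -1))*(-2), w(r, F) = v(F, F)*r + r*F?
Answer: 1/26182647 ≈ 3.8193e-8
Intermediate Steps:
v(j, x) = 2*x
w(r, F) = 3*F*r (w(r, F) = (2*F)*r + r*F = 2*F*r + F*r = 3*F*r)
p(H) = -6 - 2*H (p(H) = (H + 3*(-1)*(-1))*(-2) = (H + 3)*(-2) = (3 + H)*(-2) = -6 - 2*H)
1/((-3624 - 315)*(-2327 - 4320) + p(-60)) = 1/((-3624 - 315)*(-2327 - 4320) + (-6 - 2*(-60))) = 1/(-3939*(-6647) + (-6 + 120)) = 1/(26182533 + 114) = 1/26182647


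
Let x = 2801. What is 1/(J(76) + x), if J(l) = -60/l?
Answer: 19/53204 ≈ 0.00035712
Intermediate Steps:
1/(J(76) + x) = 1/(-60/76 + 2801) = 1/(-60*1/76 + 2801) = 1/(-15/19 + 2801) = 1/(53204/19) = 19/53204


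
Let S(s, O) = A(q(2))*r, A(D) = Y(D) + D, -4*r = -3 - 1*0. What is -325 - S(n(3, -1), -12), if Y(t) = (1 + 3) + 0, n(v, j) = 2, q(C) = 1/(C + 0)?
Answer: -2627/8 ≈ -328.38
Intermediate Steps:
q(C) = 1/C
r = 3/4 (r = -(-3 - 1*0)/4 = -(-3 + 0)/4 = -1/4*(-3) = 3/4 ≈ 0.75000)
Y(t) = 4 (Y(t) = 4 + 0 = 4)
A(D) = 4 + D
S(s, O) = 27/8 (S(s, O) = (4 + 1/2)*(3/4) = (9/2)*(3/4) = 27/8)
-325 - S(n(3, -1), -12) = -325 - 1*27/8 = -325 - 27/8 = -2627/8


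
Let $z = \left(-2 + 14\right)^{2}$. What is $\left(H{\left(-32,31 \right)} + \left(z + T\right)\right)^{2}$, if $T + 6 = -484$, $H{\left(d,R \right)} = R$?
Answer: $99225$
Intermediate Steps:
$T = -490$ ($T = -6 - 484 = -490$)
$z = 144$ ($z = 12^{2} = 144$)
$\left(H{\left(-32,31 \right)} + \left(z + T\right)\right)^{2} = \left(31 + \left(144 - 490\right)\right)^{2} = \left(31 - 346\right)^{2} = \left(-315\right)^{2} = 99225$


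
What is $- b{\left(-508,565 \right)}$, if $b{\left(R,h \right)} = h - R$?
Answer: $-1073$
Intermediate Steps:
$- b{\left(-508,565 \right)} = - (565 - -508) = - (565 + 508) = \left(-1\right) 1073 = -1073$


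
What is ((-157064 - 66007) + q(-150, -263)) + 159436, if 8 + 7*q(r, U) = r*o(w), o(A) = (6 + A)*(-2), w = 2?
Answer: -443053/7 ≈ -63293.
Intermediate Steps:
o(A) = -12 - 2*A
q(r, U) = -8/7 - 16*r/7 (q(r, U) = -8/7 + (r*(-12 - 2*2))/7 = -8/7 + (r*(-12 - 4))/7 = -8/7 + (r*(-16))/7 = -8/7 + (-16*r)/7 = -8/7 - 16*r/7)
((-157064 - 66007) + q(-150, -263)) + 159436 = ((-157064 - 66007) + (-8/7 - 16/7*(-150))) + 159436 = (-223071 + (-8/7 + 2400/7)) + 159436 = (-223071 + 2392/7) + 159436 = -1559105/7 + 159436 = -443053/7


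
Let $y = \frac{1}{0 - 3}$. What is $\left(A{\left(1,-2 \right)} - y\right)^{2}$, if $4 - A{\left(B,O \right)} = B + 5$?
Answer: $\frac{25}{9} \approx 2.7778$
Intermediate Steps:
$A{\left(B,O \right)} = -1 - B$ ($A{\left(B,O \right)} = 4 - \left(B + 5\right) = 4 - \left(5 + B\right) = -1 - B$)
$y = - \frac{1}{3}$ ($y = \frac{1}{-3} = - \frac{1}{3} \approx -0.33333$)
$\left(A{\left(1,-2 \right)} - y\right)^{2} = \left(\left(-1 - 1\right) - - \frac{1}{3}\right)^{2} = \left(\left(-1 - 1\right) + \frac{1}{3}\right)^{2} = \left(-2 + \frac{1}{3}\right)^{2} = \left(- \frac{5}{3}\right)^{2} = \frac{25}{9}$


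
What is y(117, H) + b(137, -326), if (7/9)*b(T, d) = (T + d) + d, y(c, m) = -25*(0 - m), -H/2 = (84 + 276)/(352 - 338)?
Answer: -13635/7 ≈ -1947.9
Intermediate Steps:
H = -360/7 (H = -2*(84 + 276)/(352 - 338) = -720/14 = -2*180/7 = -360/7 ≈ -51.429)
y(c, m) = 25*m (y(c, m) = -(-25)*m = 25*m)
b(T, d) = 9*T/7 + 18*d/7 (b(T, d) = 9*((T + d) + d)/7 = 9*(T + 2*d)/7 = 9*T/7 + 18*d/7)
y(117, H) + b(137, -326) = 25*(-360/7) + ((9/7)*137 + (18/7)*(-326)) = -9000/7 + (1233/7 - 5868/7) = -9000/7 - 4635/7 = -13635/7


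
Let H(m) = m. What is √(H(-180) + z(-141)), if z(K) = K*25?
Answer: I*√3705 ≈ 60.869*I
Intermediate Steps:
z(K) = 25*K
√(H(-180) + z(-141)) = √(-180 + 25*(-141)) = √(-180 - 3525) = √(-3705) = I*√3705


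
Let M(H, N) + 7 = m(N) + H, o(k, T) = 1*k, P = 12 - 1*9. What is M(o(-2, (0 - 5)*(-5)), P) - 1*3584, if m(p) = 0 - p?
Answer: -3596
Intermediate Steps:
m(p) = -p
P = 3 (P = 12 - 9 = 3)
o(k, T) = k
M(H, N) = -7 + H - N (M(H, N) = -7 + (-N + H) = -7 + (H - N) = -7 + H - N)
M(o(-2, (0 - 5)*(-5)), P) - 1*3584 = (-7 - 2 - 1*3) - 1*3584 = (-7 - 2 - 3) - 3584 = -12 - 3584 = -3596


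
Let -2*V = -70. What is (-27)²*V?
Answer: 25515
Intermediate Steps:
V = 35 (V = -½*(-70) = 35)
(-27)²*V = (-27)²*35 = 729*35 = 25515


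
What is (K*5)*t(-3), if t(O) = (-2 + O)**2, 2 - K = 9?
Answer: -875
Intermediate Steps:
K = -7 (K = 2 - 1*9 = 2 - 9 = -7)
(K*5)*t(-3) = (-7*5)*(-2 - 3)**2 = -35*(-5)**2 = -35*25 = -875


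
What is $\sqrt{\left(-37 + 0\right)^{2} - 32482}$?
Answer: $3 i \sqrt{3457} \approx 176.39 i$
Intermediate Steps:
$\sqrt{\left(-37 + 0\right)^{2} - 32482} = \sqrt{\left(-37\right)^{2} - 32482} = \sqrt{1369 - 32482} = \sqrt{-31113} = 3 i \sqrt{3457}$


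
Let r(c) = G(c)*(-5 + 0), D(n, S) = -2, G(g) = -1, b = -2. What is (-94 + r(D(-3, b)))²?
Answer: 7921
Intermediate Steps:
r(c) = 5 (r(c) = -(-5 + 0) = -1*(-5) = 5)
(-94 + r(D(-3, b)))² = (-94 + 5)² = (-89)² = 7921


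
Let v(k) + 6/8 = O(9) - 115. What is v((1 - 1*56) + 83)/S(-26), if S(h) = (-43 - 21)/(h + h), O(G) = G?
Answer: -5551/64 ≈ -86.734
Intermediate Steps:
v(k) = -427/4 (v(k) = -¾ + (9 - 115) = -¾ - 106 = -427/4)
S(h) = -32/h (S(h) = -64*1/(2*h) = -32/h)
v((1 - 1*56) + 83)/S(-26) = -427/(4*((-32/(-26)))) = -427/(4*((-32*(-1/26)))) = -427/(4*16/13) = -427/4*13/16 = -5551/64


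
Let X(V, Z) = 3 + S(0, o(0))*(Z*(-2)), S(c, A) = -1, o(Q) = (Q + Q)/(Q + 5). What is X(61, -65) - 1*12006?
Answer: -12133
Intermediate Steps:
o(Q) = 2*Q/(5 + Q) (o(Q) = (2*Q)/(5 + Q) = 2*Q/(5 + Q))
X(V, Z) = 3 + 2*Z (X(V, Z) = 3 - Z*(-2) = 3 - (-2)*Z = 3 + 2*Z)
X(61, -65) - 1*12006 = (3 + 2*(-65)) - 1*12006 = (3 - 130) - 12006 = -127 - 12006 = -12133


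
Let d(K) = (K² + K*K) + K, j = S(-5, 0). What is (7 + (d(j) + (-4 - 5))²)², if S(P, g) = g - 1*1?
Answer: 5041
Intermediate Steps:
S(P, g) = -1 + g (S(P, g) = g - 1 = -1 + g)
j = -1 (j = -1 + 0 = -1)
d(K) = K + 2*K² (d(K) = (K² + K²) + K = 2*K² + K = K + 2*K²)
(7 + (d(j) + (-4 - 5))²)² = (7 + (-(1 + 2*(-1)) + (-4 - 5))²)² = (7 + (-(1 - 2) - 9)²)² = (7 + (-1*(-1) - 9)²)² = (7 + (1 - 9)²)² = (7 + (-8)²)² = (7 + 64)² = 71² = 5041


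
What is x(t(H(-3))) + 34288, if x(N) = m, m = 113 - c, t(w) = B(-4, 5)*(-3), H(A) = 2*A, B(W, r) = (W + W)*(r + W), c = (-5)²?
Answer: 34376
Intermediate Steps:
c = 25
B(W, r) = 2*W*(W + r) (B(W, r) = (2*W)*(W + r) = 2*W*(W + r))
t(w) = 24 (t(w) = (2*(-4)*(-4 + 5))*(-3) = (2*(-4)*1)*(-3) = -8*(-3) = 24)
m = 88 (m = 113 - 1*25 = 113 - 25 = 88)
x(N) = 88
x(t(H(-3))) + 34288 = 88 + 34288 = 34376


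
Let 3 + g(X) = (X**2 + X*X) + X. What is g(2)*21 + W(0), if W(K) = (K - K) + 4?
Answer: 151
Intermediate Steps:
W(K) = 4 (W(K) = 0 + 4 = 4)
g(X) = -3 + X + 2*X**2 (g(X) = -3 + ((X**2 + X*X) + X) = -3 + ((X**2 + X**2) + X) = -3 + (2*X**2 + X) = -3 + (X + 2*X**2) = -3 + X + 2*X**2)
g(2)*21 + W(0) = (-3 + 2 + 2*2**2)*21 + 4 = (-3 + 2 + 2*4)*21 + 4 = (-3 + 2 + 8)*21 + 4 = 7*21 + 4 = 147 + 4 = 151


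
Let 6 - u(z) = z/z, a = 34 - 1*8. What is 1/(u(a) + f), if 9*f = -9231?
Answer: -3/3062 ≈ -0.00097975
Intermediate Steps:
a = 26 (a = 34 - 8 = 26)
f = -3077/3 (f = (⅑)*(-9231) = -3077/3 ≈ -1025.7)
u(z) = 5 (u(z) = 6 - z/z = 6 - 1*1 = 6 - 1 = 5)
1/(u(a) + f) = 1/(5 - 3077/3) = 1/(-3062/3) = -3/3062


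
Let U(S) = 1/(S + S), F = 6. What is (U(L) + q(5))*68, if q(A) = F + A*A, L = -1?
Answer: 2074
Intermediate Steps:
q(A) = 6 + A² (q(A) = 6 + A*A = 6 + A²)
U(S) = 1/(2*S)
(U(L) + q(5))*68 = ((½)/(-1) + (6 + 5²))*68 = ((½)*(-1) + (6 + 25))*68 = (-½ + 31)*68 = (61/2)*68 = 2074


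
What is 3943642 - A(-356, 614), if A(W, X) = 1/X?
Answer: 2421396187/614 ≈ 3.9436e+6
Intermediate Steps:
3943642 - A(-356, 614) = 3943642 - 1/614 = 2421396187/614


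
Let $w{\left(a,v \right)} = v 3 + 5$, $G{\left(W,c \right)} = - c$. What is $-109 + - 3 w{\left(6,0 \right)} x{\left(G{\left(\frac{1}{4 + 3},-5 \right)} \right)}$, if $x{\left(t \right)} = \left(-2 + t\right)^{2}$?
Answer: $-244$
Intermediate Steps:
$w{\left(a,v \right)} = 5 + 3 v$ ($w{\left(a,v \right)} = 3 v + 5 = 5 + 3 v$)
$-109 + - 3 w{\left(6,0 \right)} x{\left(G{\left(\frac{1}{4 + 3},-5 \right)} \right)} = -109 + - 3 \left(5 + 3 \cdot 0\right) \left(-2 - -5\right)^{2} = -109 + - 3 \left(5 + 0\right) \left(-2 + 5\right)^{2} = -109 + \left(-3\right) 5 \cdot 3^{2} = -109 - 135 = -244$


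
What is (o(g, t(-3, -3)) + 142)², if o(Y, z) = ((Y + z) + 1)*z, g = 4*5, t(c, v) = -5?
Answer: 3844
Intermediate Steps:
g = 20
o(Y, z) = z*(1 + Y + z) (o(Y, z) = (1 + Y + z)*z = z*(1 + Y + z))
(o(g, t(-3, -3)) + 142)² = (-5*(1 + 20 - 5) + 142)² = (-5*16 + 142)² = (-80 + 142)² = 62² = 3844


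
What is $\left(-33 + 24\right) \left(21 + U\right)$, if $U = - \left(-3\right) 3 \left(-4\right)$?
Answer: $135$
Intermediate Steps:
$U = -36$ ($U = - \left(-9\right) \left(-4\right) = \left(-1\right) 36 = -36$)
$\left(-33 + 24\right) \left(21 + U\right) = \left(-33 + 24\right) \left(21 - 36\right) = \left(-9\right) \left(-15\right) = 135$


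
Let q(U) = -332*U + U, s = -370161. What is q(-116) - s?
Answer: 408557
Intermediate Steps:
q(U) = -331*U
q(-116) - s = -331*(-116) - 1*(-370161) = 38396 + 370161 = 408557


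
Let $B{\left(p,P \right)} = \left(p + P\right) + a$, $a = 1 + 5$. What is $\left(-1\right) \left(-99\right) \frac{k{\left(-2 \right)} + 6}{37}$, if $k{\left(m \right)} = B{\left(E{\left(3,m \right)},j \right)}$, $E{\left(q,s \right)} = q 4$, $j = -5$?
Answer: $\frac{1881}{37} \approx 50.838$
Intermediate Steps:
$a = 6$
$E{\left(q,s \right)} = 4 q$
$B{\left(p,P \right)} = 6 + P + p$ ($B{\left(p,P \right)} = \left(p + P\right) + 6 = \left(P + p\right) + 6 = 6 + P + p$)
$k{\left(m \right)} = 13$ ($k{\left(m \right)} = 6 - 5 + 4 \cdot 3 = 6 - 5 + 12 = 13$)
$\left(-1\right) \left(-99\right) \frac{k{\left(-2 \right)} + 6}{37} = \left(-1\right) \left(-99\right) \frac{13 + 6}{37} = 99 \cdot 19 \cdot \frac{1}{37} = 99 \cdot \frac{19}{37} = \frac{1881}{37}$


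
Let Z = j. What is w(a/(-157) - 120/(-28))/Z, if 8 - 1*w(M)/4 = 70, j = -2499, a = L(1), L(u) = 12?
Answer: 248/2499 ≈ 0.099240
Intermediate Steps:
a = 12
Z = -2499
w(M) = -248 (w(M) = 32 - 4*70 = 32 - 280 = -248)
w(a/(-157) - 120/(-28))/Z = -248/(-2499) = -248*(-1/2499) = 248/2499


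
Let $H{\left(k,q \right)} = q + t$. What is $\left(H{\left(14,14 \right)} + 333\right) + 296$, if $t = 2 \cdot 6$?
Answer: $655$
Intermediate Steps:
$t = 12$
$H{\left(k,q \right)} = 12 + q$ ($H{\left(k,q \right)} = q + 12 = 12 + q$)
$\left(H{\left(14,14 \right)} + 333\right) + 296 = \left(\left(12 + 14\right) + 333\right) + 296 = \left(26 + 333\right) + 296 = 359 + 296 = 655$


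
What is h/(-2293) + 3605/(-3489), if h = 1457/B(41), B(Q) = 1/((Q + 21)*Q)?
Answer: -12930454631/8000277 ≈ -1616.3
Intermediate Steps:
B(Q) = 1/(Q*(21 + Q)) (B(Q) = 1/((21 + Q)*Q) = 1/(Q*(21 + Q)))
h = 3703694 (h = 1457/((1/(41*(21 + 41)))) = 1457/(((1/41)/62)) = 1457/(((1/41)*(1/62))) = 1457/(1/2542) = 1457*2542 = 3703694)
h/(-2293) + 3605/(-3489) = 3703694/(-2293) + 3605/(-3489) = 3703694*(-1/2293) + 3605*(-1/3489) = -3703694/2293 - 3605/3489 = -12930454631/8000277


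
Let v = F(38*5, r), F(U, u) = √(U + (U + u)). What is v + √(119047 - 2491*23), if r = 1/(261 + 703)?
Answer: √61754 + √88283361/482 ≈ 268.00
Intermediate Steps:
r = 1/964 ≈ 0.0010373
F(U, u) = √(u + 2*U)
v = √88283361/482 (v = √(1/964 + 2*(38*5)) = √(1/964 + 2*190) = √(1/964 + 380) = √(366321/964) = √88283361/482 ≈ 19.494)
v + √(119047 - 2491*23) = √88283361/482 + √(119047 - 2491*23) = √88283361/482 + √(119047 - 57293) = √88283361/482 + √61754 = √61754 + √88283361/482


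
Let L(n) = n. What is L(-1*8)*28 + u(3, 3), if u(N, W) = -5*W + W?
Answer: -236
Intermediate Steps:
u(N, W) = -4*W
L(-1*8)*28 + u(3, 3) = -1*8*28 - 4*3 = -8*28 - 12 = -224 - 12 = -236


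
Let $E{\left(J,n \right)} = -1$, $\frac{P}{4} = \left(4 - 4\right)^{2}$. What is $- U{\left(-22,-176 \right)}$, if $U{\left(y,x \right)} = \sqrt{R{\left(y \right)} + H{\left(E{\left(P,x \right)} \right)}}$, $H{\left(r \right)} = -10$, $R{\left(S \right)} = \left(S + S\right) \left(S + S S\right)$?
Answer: $- i \sqrt{20338} \approx - 142.61 i$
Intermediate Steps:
$P = 0$ ($P = 4 \left(4 - 4\right)^{2} = 4 \cdot 0^{2} = 4 \cdot 0 = 0$)
$R{\left(S \right)} = 2 S \left(S + S^{2}\right)$
$U{\left(y,x \right)} = \sqrt{-10 + 2 y^{2} \left(1 + y\right)}$ ($U{\left(y,x \right)} = \sqrt{2 y^{2} \left(1 + y\right) - 10} = \sqrt{-10 + 2 y^{2} \left(1 + y\right)}$)
$- U{\left(-22,-176 \right)} = - \sqrt{2} \sqrt{-5 + \left(-22\right)^{2} \left(1 - 22\right)} = - \sqrt{2} \sqrt{-5 + 484 \left(-21\right)} = - \sqrt{2} \sqrt{-5 - 10164} = - \sqrt{2} \sqrt{-10169} = - \sqrt{2} i \sqrt{10169} = - i \sqrt{20338}$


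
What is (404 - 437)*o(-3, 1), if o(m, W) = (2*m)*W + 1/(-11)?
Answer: 201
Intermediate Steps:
o(m, W) = -1/11 + 2*W*m (o(m, W) = 2*W*m - 1/11 = -1/11 + 2*W*m)
(404 - 437)*o(-3, 1) = (404 - 437)*(-1/11 + 2*1*(-3)) = -33*(-1/11 - 6) = -33*(-67/11) = 201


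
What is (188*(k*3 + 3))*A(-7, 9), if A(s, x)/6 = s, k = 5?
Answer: -142128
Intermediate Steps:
A(s, x) = 6*s
(188*(k*3 + 3))*A(-7, 9) = (188*(5*3 + 3))*(6*(-7)) = (188*(15 + 3))*(-42) = (188*18)*(-42) = 3384*(-42) = -142128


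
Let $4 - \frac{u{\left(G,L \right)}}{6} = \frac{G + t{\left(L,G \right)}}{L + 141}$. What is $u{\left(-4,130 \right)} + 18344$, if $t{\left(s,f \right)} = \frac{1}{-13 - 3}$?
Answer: $\frac{39822019}{2168} \approx 18368.0$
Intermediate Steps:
$t{\left(s,f \right)} = - \frac{1}{16}$ ($t{\left(s,f \right)} = \frac{1}{-16} = - \frac{1}{16}$)
$u{\left(G,L \right)} = 24 - \frac{6 \left(- \frac{1}{16} + G\right)}{141 + L}$ ($u{\left(G,L \right)} = 24 - 6 \frac{G - \frac{1}{16}}{L + 141} = 24 - 6 \frac{- \frac{1}{16} + G}{141 + L} = 24 - \frac{6 \left(- \frac{1}{16} + G\right)}{141 + L}$)
$u{\left(-4,130 \right)} + 18344 = \frac{3 \left(9025 - -64 + 64 \cdot 130\right)}{8 \left(141 + 130\right)} + 18344 = \frac{3 \left(9025 + 64 + 8320\right)}{8 \cdot 271} + 18344 = \frac{3}{8} \cdot \frac{1}{271} \cdot 17409 + 18344 = \frac{52227}{2168} + 18344 = \frac{39822019}{2168}$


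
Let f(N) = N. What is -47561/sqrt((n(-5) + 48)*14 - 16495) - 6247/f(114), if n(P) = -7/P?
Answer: -6247/114 + 47561*I*sqrt(395085)/79017 ≈ -54.798 + 378.33*I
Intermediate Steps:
-47561/sqrt((n(-5) + 48)*14 - 16495) - 6247/f(114) = -47561/sqrt((-7/(-5) + 48)*14 - 16495) - 6247/114 = -47561/sqrt((-7*(-1/5) + 48)*14 - 16495) - 6247*1/114 = -47561/sqrt((7/5 + 48)*14 - 16495) - 6247/114 = -47561/sqrt((247/5)*14 - 16495) - 6247/114 = -47561/sqrt(3458/5 - 16495) - 6247/114 = -47561*(-I*sqrt(395085)/79017) - 6247/114 = -(-47561)*I*sqrt(395085)/79017 - 6247/114 = 47561*I*sqrt(395085)/79017 - 6247/114 = -6247/114 + 47561*I*sqrt(395085)/79017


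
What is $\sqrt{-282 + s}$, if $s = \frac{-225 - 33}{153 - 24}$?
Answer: $2 i \sqrt{71} \approx 16.852 i$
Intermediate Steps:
$s = -2$ ($s = - \frac{258}{129} = \left(-258\right) \frac{1}{129} = -2$)
$\sqrt{-282 + s} = \sqrt{-282 - 2} = \sqrt{-284} = 2 i \sqrt{71}$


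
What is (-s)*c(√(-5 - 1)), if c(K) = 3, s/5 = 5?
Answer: -75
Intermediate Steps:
s = 25 (s = 5*5 = 25)
(-s)*c(√(-5 - 1)) = -1*25*3 = -25*3 = -75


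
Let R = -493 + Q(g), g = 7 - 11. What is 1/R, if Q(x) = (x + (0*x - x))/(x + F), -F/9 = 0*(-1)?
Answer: -1/493 ≈ -0.0020284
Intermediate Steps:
g = -4
F = 0 (F = -0*(-1) = -9*0 = 0)
Q(x) = 0 (Q(x) = (x + (0*x - x))/(x + 0) = (x + (0 - x))/x = (x - x)/x = 0/x = 0)
R = -493 (R = -493 + 0 = -493)
1/R = 1/(-493) = -1/493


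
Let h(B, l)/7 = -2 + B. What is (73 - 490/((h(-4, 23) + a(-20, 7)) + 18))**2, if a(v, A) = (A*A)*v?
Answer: 1360945881/252004 ≈ 5400.5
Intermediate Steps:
a(v, A) = v*A**2 (a(v, A) = A**2*v = v*A**2)
h(B, l) = -14 + 7*B (h(B, l) = 7*(-2 + B) = -14 + 7*B)
(73 - 490/((h(-4, 23) + a(-20, 7)) + 18))**2 = (73 - 490/(((-14 + 7*(-4)) - 20*7**2) + 18))**2 = (73 - 490/(((-14 - 28) - 20*49) + 18))**2 = (73 - 490/((-42 - 980) + 18))**2 = (73 - 490/(-1022 + 18))**2 = (73 - 490/(-1004))**2 = (73 - 490*(-1/1004))**2 = (73 + 245/502)**2 = (36891/502)**2 = 1360945881/252004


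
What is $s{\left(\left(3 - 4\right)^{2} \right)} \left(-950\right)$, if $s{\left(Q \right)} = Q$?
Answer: $-950$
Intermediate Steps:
$s{\left(\left(3 - 4\right)^{2} \right)} \left(-950\right) = \left(3 - 4\right)^{2} \left(-950\right) = \left(-1\right)^{2} \left(-950\right) = 1 \left(-950\right) = -950$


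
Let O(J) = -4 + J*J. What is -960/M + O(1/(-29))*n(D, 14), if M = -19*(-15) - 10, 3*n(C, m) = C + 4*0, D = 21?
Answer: -1456227/46255 ≈ -31.483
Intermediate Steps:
n(C, m) = C/3 (n(C, m) = (C + 4*0)/3 = (C + 0)/3 = C/3)
M = 275 (M = 285 - 10 = 275)
O(J) = -4 + J**2
-960/M + O(1/(-29))*n(D, 14) = -960/275 + (-4 + (1/(-29))**2)*((1/3)*21) = -960*1/275 + (-4 + (-1/29)**2)*7 = -192/55 + (-4 + 1/841)*7 = -192/55 - 3363/841*7 = -192/55 - 23541/841 = -1456227/46255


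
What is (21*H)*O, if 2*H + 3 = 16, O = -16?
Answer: -2184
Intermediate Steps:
H = 13/2 (H = -3/2 + (½)*16 = -3/2 + 8 = 13/2 ≈ 6.5000)
(21*H)*O = (21*(13/2))*(-16) = (273/2)*(-16) = -2184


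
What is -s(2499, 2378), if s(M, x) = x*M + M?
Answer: -5945121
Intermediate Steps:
s(M, x) = M + M*x (s(M, x) = M*x + M = M + M*x)
-s(2499, 2378) = -2499*(1 + 2378) = -2499*2379 = -1*5945121 = -5945121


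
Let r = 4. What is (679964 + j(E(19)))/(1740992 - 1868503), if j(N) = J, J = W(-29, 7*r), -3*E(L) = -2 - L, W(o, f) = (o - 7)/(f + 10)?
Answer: -12919298/2422709 ≈ -5.3326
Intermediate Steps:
W(o, f) = (-7 + o)/(10 + f)
E(L) = 2/3 + L/3 (E(L) = -(-2 - L)/3 = 2/3 + L/3)
J = -18/19 (J = (-7 - 29)/(10 + 7*4) = -36/(10 + 28) = -36/38 = (1/38)*(-36) = -18/19 ≈ -0.94737)
j(N) = -18/19
(679964 + j(E(19)))/(1740992 - 1868503) = (679964 - 18/19)/(1740992 - 1868503) = (12919298/19)/(-127511) = (12919298/19)*(-1/127511) = -12919298/2422709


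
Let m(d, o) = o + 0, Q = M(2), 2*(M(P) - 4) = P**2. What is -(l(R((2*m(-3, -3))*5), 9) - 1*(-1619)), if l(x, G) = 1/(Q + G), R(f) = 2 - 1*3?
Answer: -24286/15 ≈ -1619.1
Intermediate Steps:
M(P) = 4 + P**2/2
Q = 6 (Q = 4 + (1/2)*2**2 = 4 + (1/2)*4 = 4 + 2 = 6)
m(d, o) = o
R(f) = -1 (R(f) = 2 - 3 = -1)
l(x, G) = 1/(6 + G)
-(l(R((2*m(-3, -3))*5), 9) - 1*(-1619)) = -(1/(6 + 9) - 1*(-1619)) = -(1/15 + 1619) = -1*24286/15 = -24286/15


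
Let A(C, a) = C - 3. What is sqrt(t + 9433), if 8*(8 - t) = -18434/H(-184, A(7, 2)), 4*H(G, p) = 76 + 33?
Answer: sqrt(113173174)/109 ≈ 97.599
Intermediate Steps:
A(C, a) = -3 + C
H(G, p) = 109/4 (H(G, p) = (76 + 33)/4 = (1/4)*109 = 109/4)
t = 10089/109 (t = 8 - (-9217)/(4*109/4) = 8 - (-9217)*4/(4*109) = 8 - 1/8*(-73736/109) = 8 + 9217/109 = 10089/109 ≈ 92.560)
sqrt(t + 9433) = sqrt(10089/109 + 9433) = sqrt(1038286/109) = sqrt(113173174)/109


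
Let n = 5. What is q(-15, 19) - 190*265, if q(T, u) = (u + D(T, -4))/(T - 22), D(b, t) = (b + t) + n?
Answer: -1862955/37 ≈ -50350.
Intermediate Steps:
D(b, t) = 5 + b + t (D(b, t) = (b + t) + 5 = 5 + b + t)
q(T, u) = (1 + T + u)/(-22 + T) (q(T, u) = (u + (5 + T - 4))/(T - 22) = (u + (1 + T))/(-22 + T) = (1 + T + u)/(-22 + T))
q(-15, 19) - 190*265 = (1 - 15 + 19)/(-22 - 15) - 190*265 = 5/(-37) - 50350 = -1/37*5 - 50350 = -5/37 - 50350 = -1862955/37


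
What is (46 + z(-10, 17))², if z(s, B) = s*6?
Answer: 196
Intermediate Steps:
z(s, B) = 6*s
(46 + z(-10, 17))² = (46 + 6*(-10))² = (46 - 60)² = (-14)² = 196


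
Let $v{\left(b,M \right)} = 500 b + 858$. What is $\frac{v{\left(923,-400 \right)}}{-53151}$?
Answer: $- \frac{462358}{53151} \approx -8.6989$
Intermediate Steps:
$v{\left(b,M \right)} = 858 + 500 b$
$\frac{v{\left(923,-400 \right)}}{-53151} = \frac{858 + 500 \cdot 923}{-53151} = \left(858 + 461500\right) \left(- \frac{1}{53151}\right) = 462358 \left(- \frac{1}{53151}\right) = - \frac{462358}{53151}$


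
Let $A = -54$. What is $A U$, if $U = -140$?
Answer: $7560$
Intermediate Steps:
$A U = \left(-54\right) \left(-140\right) = 7560$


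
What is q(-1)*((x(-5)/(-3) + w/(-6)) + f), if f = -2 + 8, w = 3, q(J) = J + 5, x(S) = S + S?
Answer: 106/3 ≈ 35.333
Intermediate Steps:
x(S) = 2*S
q(J) = 5 + J
f = 6
q(-1)*((x(-5)/(-3) + w/(-6)) + f) = (5 - 1)*(((2*(-5))/(-3) + 3/(-6)) + 6) = 4*((-10*(-1/3) + 3*(-1/6)) + 6) = 4*((10/3 - 1/2) + 6) = 4*(17/6 + 6) = 4*(53/6) = 106/3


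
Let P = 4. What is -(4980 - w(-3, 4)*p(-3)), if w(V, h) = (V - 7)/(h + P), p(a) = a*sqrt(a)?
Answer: -4980 + 15*I*sqrt(3)/4 ≈ -4980.0 + 6.4952*I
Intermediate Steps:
p(a) = a**(3/2)
w(V, h) = (-7 + V)/(4 + h) (w(V, h) = (V - 7)/(h + 4) = (-7 + V)/(4 + h))
-(4980 - w(-3, 4)*p(-3)) = -(4980 - (-7 - 3)/(4 + 4)*(-3)**(3/2)) = -(4980 - -10/8*(-3*I*sqrt(3))) = -(4980 - (1/8)*(-10)*(-3*I*sqrt(3))) = -(4980 - (-5)*(-3*I*sqrt(3))/4) = -(4980 - 15*I*sqrt(3)/4) = -4980 + 15*I*sqrt(3)/4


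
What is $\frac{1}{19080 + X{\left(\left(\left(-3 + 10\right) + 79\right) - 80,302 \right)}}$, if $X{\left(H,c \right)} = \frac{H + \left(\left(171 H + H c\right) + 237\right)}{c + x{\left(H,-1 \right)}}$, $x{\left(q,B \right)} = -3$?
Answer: $\frac{23}{439077} \approx 5.2383 \cdot 10^{-5}$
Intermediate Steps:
$X{\left(H,c \right)} = \frac{237 + 172 H + H c}{-3 + c}$ ($X{\left(H,c \right)} = \frac{H + \left(\left(171 H + H c\right) + 237\right)}{c - 3} = \frac{H + \left(237 + 171 H + H c\right)}{-3 + c} = \frac{237 + 172 H + H c}{-3 + c}$)
$\frac{1}{19080 + X{\left(\left(\left(-3 + 10\right) + 79\right) - 80,302 \right)}} = \frac{1}{19080 + \frac{237 + 172 \left(\left(\left(-3 + 10\right) + 79\right) - 80\right) + \left(\left(\left(-3 + 10\right) + 79\right) - 80\right) 302}{-3 + 302}} = \frac{1}{19080 + \frac{237 + 172 \left(\left(7 + 79\right) - 80\right) + \left(\left(7 + 79\right) - 80\right) 302}{299}} = \frac{1}{19080 + \frac{237 + 172 \left(86 - 80\right) + \left(86 - 80\right) 302}{299}} = \frac{1}{19080 + \frac{237 + 172 \cdot 6 + 6 \cdot 302}{299}} = \frac{1}{19080 + \frac{237 + 1032 + 1812}{299}} = \frac{1}{19080 + \frac{1}{299} \cdot 3081} = \frac{1}{19080 + \frac{237}{23}} = \frac{1}{\frac{439077}{23}} = \frac{23}{439077}$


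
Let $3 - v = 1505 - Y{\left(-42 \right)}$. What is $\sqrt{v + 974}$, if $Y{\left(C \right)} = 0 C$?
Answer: $4 i \sqrt{33} \approx 22.978 i$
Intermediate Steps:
$Y{\left(C \right)} = 0$
$v = -1502$ ($v = 3 - \left(1505 - 0\right) = 3 - \left(1505 + 0\right) = 3 - 1505 = -1502$)
$\sqrt{v + 974} = \sqrt{-1502 + 974} = \sqrt{-528} = 4 i \sqrt{33}$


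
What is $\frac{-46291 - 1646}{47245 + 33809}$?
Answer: $- \frac{841}{1422} \approx -0.59142$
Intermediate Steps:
$\frac{-46291 - 1646}{47245 + 33809} = - \frac{47937}{81054} = \left(-47937\right) \frac{1}{81054} = - \frac{841}{1422}$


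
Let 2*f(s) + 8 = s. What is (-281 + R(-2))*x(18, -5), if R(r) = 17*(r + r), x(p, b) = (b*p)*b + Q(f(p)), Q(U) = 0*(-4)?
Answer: -157050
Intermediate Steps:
f(s) = -4 + s/2
Q(U) = 0
x(p, b) = p*b² (x(p, b) = (b*p)*b + 0 = p*b² + 0 = p*b²)
R(r) = 34*r (R(r) = 17*(2*r) = 34*r)
(-281 + R(-2))*x(18, -5) = (-281 + 34*(-2))*(18*(-5)²) = (-281 - 68)*(18*25) = -349*450 = -157050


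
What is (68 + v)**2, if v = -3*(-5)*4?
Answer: 16384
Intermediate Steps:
v = 60 (v = 15*4 = 60)
(68 + v)**2 = (68 + 60)**2 = 128**2 = 16384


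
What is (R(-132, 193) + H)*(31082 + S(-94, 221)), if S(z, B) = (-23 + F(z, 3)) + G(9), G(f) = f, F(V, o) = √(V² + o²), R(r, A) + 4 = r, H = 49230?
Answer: 1525252392 + 49094*√8845 ≈ 1.5299e+9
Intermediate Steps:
R(r, A) = -4 + r
S(z, B) = -14 + √(9 + z²) (S(z, B) = (-23 + √(z² + 3²)) + 9 = (-23 + √(z² + 9)) + 9 = (-23 + √(9 + z²)) + 9 = -14 + √(9 + z²))
(R(-132, 193) + H)*(31082 + S(-94, 221)) = ((-4 - 132) + 49230)*(31082 + (-14 + √(9 + (-94)²))) = (-136 + 49230)*(31082 + (-14 + √(9 + 8836))) = 49094*(31082 + (-14 + √8845)) = 49094*(31068 + √8845) = 1525252392 + 49094*√8845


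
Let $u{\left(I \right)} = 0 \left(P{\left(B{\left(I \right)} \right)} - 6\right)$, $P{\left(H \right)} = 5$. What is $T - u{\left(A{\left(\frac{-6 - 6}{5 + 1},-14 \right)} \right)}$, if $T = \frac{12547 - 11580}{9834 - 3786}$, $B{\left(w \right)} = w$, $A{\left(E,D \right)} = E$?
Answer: $\frac{967}{6048} \approx 0.15989$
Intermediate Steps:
$T = \frac{967}{6048} \approx 0.15989$
$u{\left(I \right)} = 0$ ($u{\left(I \right)} = 0 \left(5 - 6\right) = 0 \left(-1\right) = 0$)
$T - u{\left(A{\left(\frac{-6 - 6}{5 + 1},-14 \right)} \right)} = \frac{967}{6048} - 0 = \frac{967}{6048} + 0 = \frac{967}{6048}$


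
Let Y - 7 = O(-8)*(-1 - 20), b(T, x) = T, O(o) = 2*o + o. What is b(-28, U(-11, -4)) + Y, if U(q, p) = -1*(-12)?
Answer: 483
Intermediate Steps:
U(q, p) = 12
O(o) = 3*o
Y = 511 (Y = 7 + (3*(-8))*(-1 - 20) = 7 - 24*(-21) = 7 + 504 = 511)
b(-28, U(-11, -4)) + Y = -28 + 511 = 483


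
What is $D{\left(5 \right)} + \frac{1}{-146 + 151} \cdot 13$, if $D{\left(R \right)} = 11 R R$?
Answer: $\frac{1388}{5} \approx 277.6$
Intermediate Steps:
$D{\left(R \right)} = 11 R^{2}$
$D{\left(5 \right)} + \frac{1}{-146 + 151} \cdot 13 = 11 \cdot 5^{2} + \frac{1}{-146 + 151} \cdot 13 = 11 \cdot 25 + \frac{1}{5} \cdot 13 = 275 + \frac{1}{5} \cdot 13 = 275 + \frac{13}{5} = \frac{1388}{5}$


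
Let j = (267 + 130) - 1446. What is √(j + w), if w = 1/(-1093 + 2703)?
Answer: I*√2719111290/1610 ≈ 32.388*I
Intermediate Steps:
w = 1/1610 ≈ 0.00062112
j = -1049 (j = 397 - 1446 = -1049)
√(j + w) = √(-1049 + 1/1610) = √(-1688889/1610) = I*√2719111290/1610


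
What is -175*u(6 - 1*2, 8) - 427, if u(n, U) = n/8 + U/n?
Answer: -1729/2 ≈ -864.50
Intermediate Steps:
u(n, U) = n/8 + U/n (u(n, U) = n*(⅛) + U/n = n/8 + U/n)
-175*u(6 - 1*2, 8) - 427 = -175*((6 - 1*2)/8 + 8/(6 - 1*2)) - 427 = -175*((6 - 2)/8 + 8/(6 - 2)) - 427 = -175*((⅛)*4 + 8/4) - 427 = -175*(½ + 8*(¼)) - 427 = -175*(½ + 2) - 427 = -175*5/2 - 427 = -875/2 - 427 = -1729/2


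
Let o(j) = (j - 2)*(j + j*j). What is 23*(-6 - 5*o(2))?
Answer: -138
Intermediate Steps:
o(j) = (-2 + j)*(j + j**2)
23*(-6 - 5*o(2)) = 23*(-6 - 10*(-2 + 2**2 - 1*2)) = 23*(-6 - 10*(-2 + 4 - 2)) = 23*(-6 - 10*0) = 23*(-6 - 5*0) = 23*(-6 + 0) = 23*(-6) = -138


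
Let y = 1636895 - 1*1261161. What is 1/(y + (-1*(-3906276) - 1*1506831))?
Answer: 1/2775179 ≈ 3.6034e-7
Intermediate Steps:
y = 375734 (y = 1636895 - 1261161 = 375734)
1/(y + (-1*(-3906276) - 1*1506831)) = 1/(375734 + (-1*(-3906276) - 1*1506831)) = 1/(375734 + (3906276 - 1506831)) = 1/(375734 + 2399445) = 1/2775179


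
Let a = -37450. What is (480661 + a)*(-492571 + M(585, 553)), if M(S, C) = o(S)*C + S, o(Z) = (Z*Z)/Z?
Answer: -74672632491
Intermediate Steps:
o(Z) = Z (o(Z) = Z²/Z = Z)
M(S, C) = S + C*S (M(S, C) = S*C + S = C*S + S = S + C*S)
(480661 + a)*(-492571 + M(585, 553)) = (480661 - 37450)*(-492571 + 585*(1 + 553)) = 443211*(-492571 + 585*554) = 443211*(-492571 + 324090) = 443211*(-168481) = -74672632491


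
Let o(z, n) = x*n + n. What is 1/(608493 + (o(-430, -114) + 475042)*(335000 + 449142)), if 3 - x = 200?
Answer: 1/390021861305 ≈ 2.5640e-12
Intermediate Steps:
x = -197 (x = 3 - 1*200 = 3 - 200 = -197)
o(z, n) = -196*n (o(z, n) = -197*n + n = -196*n)
1/(608493 + (o(-430, -114) + 475042)*(335000 + 449142)) = 1/(608493 + (-196*(-114) + 475042)*(335000 + 449142)) = 1/(608493 + (22344 + 475042)*784142) = 1/(608493 + 497386*784142) = 1/(608493 + 390021252812) = 1/390021861305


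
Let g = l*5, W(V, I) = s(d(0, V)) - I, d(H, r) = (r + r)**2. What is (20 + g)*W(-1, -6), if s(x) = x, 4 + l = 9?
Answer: 450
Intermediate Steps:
l = 5 (l = -4 + 9 = 5)
d(H, r) = 4*r**2 (d(H, r) = (2*r)**2 = 4*r**2)
W(V, I) = -I + 4*V**2 (W(V, I) = 4*V**2 - I = -I + 4*V**2)
g = 25 (g = 5*5 = 25)
(20 + g)*W(-1, -6) = (20 + 25)*(-1*(-6) + 4*(-1)**2) = 45*(6 + 4*1) = 45*(6 + 4) = 45*10 = 450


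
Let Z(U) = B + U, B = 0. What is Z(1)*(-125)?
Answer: -125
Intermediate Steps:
Z(U) = U (Z(U) = 0 + U = U)
Z(1)*(-125) = 1*(-125) = -125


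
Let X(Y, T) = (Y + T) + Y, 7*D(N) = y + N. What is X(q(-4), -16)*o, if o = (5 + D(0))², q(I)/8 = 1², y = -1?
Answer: 0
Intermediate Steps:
D(N) = -⅐ + N/7 (D(N) = (-1 + N)/7 = -⅐ + N/7)
q(I) = 8 (q(I) = 8*1² = 8*1 = 8)
o = 1156/49 (o = (5 + (-⅐ + (⅐)*0))² = (5 + (-⅐ + 0))² = (5 - ⅐)² = (34/7)² = 1156/49 ≈ 23.592)
X(Y, T) = T + 2*Y (X(Y, T) = (T + Y) + Y = T + 2*Y)
X(q(-4), -16)*o = (-16 + 2*8)*(1156/49) = (-16 + 16)*(1156/49) = 0*(1156/49) = 0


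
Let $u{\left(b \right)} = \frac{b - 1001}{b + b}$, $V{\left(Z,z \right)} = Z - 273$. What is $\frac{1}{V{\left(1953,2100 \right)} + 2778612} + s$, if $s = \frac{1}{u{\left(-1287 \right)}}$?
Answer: $\frac{6255659}{5560584} \approx 1.125$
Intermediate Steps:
$V{\left(Z,z \right)} = -273 + Z$
$u{\left(b \right)} = \frac{-1001 + b}{2 b}$
$s = \frac{9}{8}$ ($s = \frac{1}{\frac{1}{2} \frac{1}{-1287} \left(-1001 - 1287\right)} = \frac{1}{\frac{1}{2} \left(- \frac{1}{1287}\right) \left(-2288\right)} = \frac{1}{\frac{8}{9}} = \frac{9}{8} \approx 1.125$)
$\frac{1}{V{\left(1953,2100 \right)} + 2778612} + s = \frac{1}{\left(-273 + 1953\right) + 2778612} + \frac{9}{8} = \frac{1}{1680 + 2778612} + \frac{9}{8} = \frac{1}{2780292} + \frac{9}{8} = \frac{6255659}{5560584}$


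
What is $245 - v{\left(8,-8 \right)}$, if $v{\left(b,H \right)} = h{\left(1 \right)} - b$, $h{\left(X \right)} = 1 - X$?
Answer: $253$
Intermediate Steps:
$v{\left(b,H \right)} = - b$ ($v{\left(b,H \right)} = \left(1 - 1\right) - b = 0 - b = - b$)
$245 - v{\left(8,-8 \right)} = 245 - \left(-1\right) 8 = 245 - -8 = 245 + 8 = 253$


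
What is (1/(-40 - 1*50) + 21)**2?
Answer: 3568321/8100 ≈ 440.53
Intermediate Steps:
(1/(-40 - 1*50) + 21)**2 = (1/(-40 - 50) + 21)**2 = (1/(-90) + 21)**2 = (-1/90 + 21)**2 = (1889/90)**2 = 3568321/8100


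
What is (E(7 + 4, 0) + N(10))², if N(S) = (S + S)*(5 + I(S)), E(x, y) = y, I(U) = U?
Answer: 90000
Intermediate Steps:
N(S) = 2*S*(5 + S) (N(S) = (S + S)*(5 + S) = (2*S)*(5 + S) = 2*S*(5 + S))
(E(7 + 4, 0) + N(10))² = (0 + 2*10*(5 + 10))² = (0 + 2*10*15)² = (0 + 300)² = 300² = 90000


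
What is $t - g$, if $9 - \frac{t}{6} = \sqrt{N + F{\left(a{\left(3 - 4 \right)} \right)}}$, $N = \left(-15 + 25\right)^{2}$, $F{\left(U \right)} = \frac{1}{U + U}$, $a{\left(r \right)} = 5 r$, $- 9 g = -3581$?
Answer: $- \frac{3095}{9} - \frac{9 \sqrt{1110}}{5} \approx -403.86$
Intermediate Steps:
$g = \frac{3581}{9}$ ($g = \left(- \frac{1}{9}\right) \left(-3581\right) = \frac{3581}{9} \approx 397.89$)
$F{\left(U \right)} = \frac{1}{2 U}$
$N = 100$ ($N = 10^{2} = 100$)
$t = 54 - \frac{9 \sqrt{1110}}{5}$ ($t = 54 - 6 \sqrt{100 + \frac{1}{2 \cdot 5 \left(3 - 4\right)}} = 54 - 6 \sqrt{100 + \frac{1}{2 \cdot 5 \left(-1\right)}} = 54 - 6 \sqrt{100 + \frac{1}{2 \left(-5\right)}} = 54 - 6 \sqrt{100 + \frac{1}{2} \left(- \frac{1}{5}\right)} = 54 - 6 \sqrt{100 - \frac{1}{10}} = 54 - 6 \sqrt{\frac{999}{10}} = 54 - 6 \frac{3 \sqrt{1110}}{10} = 54 - \frac{9 \sqrt{1110}}{5} \approx -5.97$)
$t - g = \left(54 - \frac{9 \sqrt{1110}}{5}\right) - \frac{3581}{9} = - \frac{3095}{9} - \frac{9 \sqrt{1110}}{5}$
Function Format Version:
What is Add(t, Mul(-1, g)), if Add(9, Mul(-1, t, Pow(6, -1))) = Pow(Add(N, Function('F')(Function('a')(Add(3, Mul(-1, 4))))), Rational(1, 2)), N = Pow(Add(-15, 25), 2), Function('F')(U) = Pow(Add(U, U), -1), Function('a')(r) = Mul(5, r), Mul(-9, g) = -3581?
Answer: Add(Rational(-3095, 9), Mul(Rational(-9, 5), Pow(1110, Rational(1, 2)))) ≈ -403.86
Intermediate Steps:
g = Rational(3581, 9) (g = Mul(Rational(-1, 9), -3581) = Rational(3581, 9) ≈ 397.89)
Function('F')(U) = Mul(Rational(1, 2), Pow(U, -1)) (Function('F')(U) = Pow(Mul(2, U), -1) = Mul(Rational(1, 2), Pow(U, -1)))
N = 100 (N = Pow(10, 2) = 100)
t = Add(54, Mul(Rational(-9, 5), Pow(1110, Rational(1, 2)))) (t = Add(54, Mul(-6, Pow(Add(100, Mul(Rational(1, 2), Pow(Mul(5, Add(3, Mul(-1, 4))), -1))), Rational(1, 2)))) = Add(54, Mul(-6, Pow(Add(100, Mul(Rational(1, 2), Pow(Mul(5, Add(3, -4)), -1))), Rational(1, 2)))) = Add(54, Mul(-6, Pow(Add(100, Mul(Rational(1, 2), Pow(Mul(5, -1), -1))), Rational(1, 2)))) = Add(54, Mul(-6, Pow(Add(100, Mul(Rational(1, 2), Pow(-5, -1))), Rational(1, 2)))) = Add(54, Mul(-6, Pow(Add(100, Mul(Rational(1, 2), Rational(-1, 5))), Rational(1, 2)))) = Add(54, Mul(-6, Pow(Add(100, Rational(-1, 10)), Rational(1, 2)))) = Add(54, Mul(-6, Pow(Rational(999, 10), Rational(1, 2)))) = Add(54, Mul(-6, Mul(Rational(3, 10), Pow(1110, Rational(1, 2))))) = Add(54, Mul(Rational(-9, 5), Pow(1110, Rational(1, 2)))) ≈ -5.9700)
Add(t, Mul(-1, g)) = Add(Add(54, Mul(Rational(-9, 5), Pow(1110, Rational(1, 2)))), Mul(-1, Rational(3581, 9))) = Add(Add(54, Mul(Rational(-9, 5), Pow(1110, Rational(1, 2)))), Rational(-3581, 9)) = Add(Rational(-3095, 9), Mul(Rational(-9, 5), Pow(1110, Rational(1, 2))))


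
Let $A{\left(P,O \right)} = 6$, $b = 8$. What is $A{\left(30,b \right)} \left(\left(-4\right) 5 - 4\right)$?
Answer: $-144$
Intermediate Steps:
$A{\left(30,b \right)} \left(\left(-4\right) 5 - 4\right) = 6 \left(\left(-4\right) 5 - 4\right) = 6 \left(-20 - 4\right) = 6 \left(-24\right) = -144$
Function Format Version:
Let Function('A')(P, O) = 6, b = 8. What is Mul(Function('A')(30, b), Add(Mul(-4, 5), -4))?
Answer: -144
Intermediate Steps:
Mul(Function('A')(30, b), Add(Mul(-4, 5), -4)) = Mul(6, Add(Mul(-4, 5), -4)) = Mul(6, Add(-20, -4)) = Mul(6, -24) = -144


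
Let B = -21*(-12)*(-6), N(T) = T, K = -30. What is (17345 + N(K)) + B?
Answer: 15803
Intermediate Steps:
B = -1512 (B = 252*(-6) = -1512)
(17345 + N(K)) + B = (17345 - 30) - 1512 = 17315 - 1512 = 15803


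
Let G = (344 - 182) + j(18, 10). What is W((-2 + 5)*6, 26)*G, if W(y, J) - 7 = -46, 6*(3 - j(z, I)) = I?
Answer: -6370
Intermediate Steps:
j(z, I) = 3 - I/6
W(y, J) = -39 (W(y, J) = 7 - 46 = -39)
G = 490/3 (G = (344 - 182) + (3 - ⅙*10) = 162 + (3 - 5/3) = 162 + 4/3 = 490/3 ≈ 163.33)
W((-2 + 5)*6, 26)*G = -39*490/3 = -6370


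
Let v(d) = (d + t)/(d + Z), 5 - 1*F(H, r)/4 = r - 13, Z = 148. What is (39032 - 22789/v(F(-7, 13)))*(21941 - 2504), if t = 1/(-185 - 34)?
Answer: -12974814819120/4379 ≈ -2.9630e+9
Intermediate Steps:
F(H, r) = 72 - 4*r (F(H, r) = 20 - 4*(r - 13) = 20 - 4*(-13 + r) = 20 + (52 - 4*r) = 72 - 4*r)
t = -1/219 (t = 1/(-219) = -1/219 ≈ -0.0045662)
v(d) = (-1/219 + d)/(148 + d) (v(d) = (d - 1/219)/(d + 148) = (-1/219 + d)/(148 + d))
(39032 - 22789/v(F(-7, 13)))*(21941 - 2504) = (39032 - 22789*(148 + (72 - 4*13))/(-1/219 + (72 - 4*13)))*(21941 - 2504) = (39032 - 22789*(148 + (72 - 52))/(-1/219 + (72 - 52)))*19437 = (39032 - 22789*(148 + 20)/(-1/219 + 20))*19437 = (39032 - 22789/((4379/219)/168))*19437 = (39032 - 22789/((1/168)*(4379/219)))*19437 = (39032 - 22789/4379/36792)*19437 = (39032 - 22789*36792/4379)*19437 = (39032 - 838452888/4379)*19437 = -667531760/4379*19437 = -12974814819120/4379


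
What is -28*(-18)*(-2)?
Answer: -1008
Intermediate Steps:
-28*(-18)*(-2) = 504*(-2) = -1008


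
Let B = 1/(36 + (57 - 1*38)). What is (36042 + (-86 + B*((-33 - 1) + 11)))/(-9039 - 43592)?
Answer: -1977557/2894705 ≈ -0.68316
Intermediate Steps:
B = 1/55 (B = 1/(36 + (57 - 38)) = 1/(36 + 19) = 1/55 ≈ 0.018182)
(36042 + (-86 + B*((-33 - 1) + 11)))/(-9039 - 43592) = (36042 + (-86 + ((-33 - 1) + 11)/55))/(-9039 - 43592) = (36042 + (-86 + (-34 + 11)/55))/(-52631) = (36042 + (-86 + (1/55)*(-23)))*(-1/52631) = (36042 + (-86 - 23/55))*(-1/52631) = (36042 - 4753/55)*(-1/52631) = (1977557/55)*(-1/52631) = -1977557/2894705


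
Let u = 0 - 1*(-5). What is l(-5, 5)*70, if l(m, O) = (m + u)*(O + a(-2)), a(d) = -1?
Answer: 0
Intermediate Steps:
u = 5 (u = 0 + 5 = 5)
l(m, O) = (-1 + O)*(5 + m) (l(m, O) = (m + 5)*(O - 1) = (5 + m)*(-1 + O) = (-1 + O)*(5 + m))
l(-5, 5)*70 = (-5 - 1*(-5) + 5*5 + 5*(-5))*70 = (-5 + 5 + 25 - 25)*70 = 0*70 = 0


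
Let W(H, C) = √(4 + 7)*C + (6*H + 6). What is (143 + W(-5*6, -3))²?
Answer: 1060 + 186*√11 ≈ 1676.9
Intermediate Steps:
W(H, C) = 6 + 6*H + C*√11 (W(H, C) = √11*C + (6 + 6*H) = C*√11 + (6 + 6*H) = 6 + 6*H + C*√11)
(143 + W(-5*6, -3))² = (143 + (6 + 6*(-5*6) - 3*√11))² = (143 + (6 + 6*(-30) - 3*√11))² = (143 + (6 - 180 - 3*√11))² = (143 + (-174 - 3*√11))² = (-31 - 3*√11)²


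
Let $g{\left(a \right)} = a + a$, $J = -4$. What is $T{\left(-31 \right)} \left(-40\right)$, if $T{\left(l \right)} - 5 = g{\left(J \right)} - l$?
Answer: $-1120$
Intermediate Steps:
$g{\left(a \right)} = 2 a$
$T{\left(l \right)} = -3 - l$ ($T{\left(l \right)} = 5 - \left(8 + l\right) = -3 - l$)
$T{\left(-31 \right)} \left(-40\right) = \left(-3 - -31\right) \left(-40\right) = \left(-3 + 31\right) \left(-40\right) = 28 \left(-40\right) = -1120$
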